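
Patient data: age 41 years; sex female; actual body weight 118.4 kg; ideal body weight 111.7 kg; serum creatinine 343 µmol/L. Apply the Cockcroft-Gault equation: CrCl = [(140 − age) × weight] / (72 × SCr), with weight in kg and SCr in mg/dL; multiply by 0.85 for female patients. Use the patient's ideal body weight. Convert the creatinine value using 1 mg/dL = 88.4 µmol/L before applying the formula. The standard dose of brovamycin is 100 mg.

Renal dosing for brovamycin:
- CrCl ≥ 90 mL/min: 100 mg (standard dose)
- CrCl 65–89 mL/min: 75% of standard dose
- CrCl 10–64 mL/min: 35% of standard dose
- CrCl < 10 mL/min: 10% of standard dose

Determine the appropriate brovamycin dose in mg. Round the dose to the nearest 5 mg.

35 mg

SCr = 343 / 88.4 = 3.88 mg/dL
CrCl = (140 − 41) × 111.7 / (72 × 3.88) × 0.85 = 11058.3 / 279.36 × 0.85 ≈ 33.6 mL/min
CrCl ≈ 34 mL/min → bracket 10–64 mL/min.
35% of 100 mg = 35 mg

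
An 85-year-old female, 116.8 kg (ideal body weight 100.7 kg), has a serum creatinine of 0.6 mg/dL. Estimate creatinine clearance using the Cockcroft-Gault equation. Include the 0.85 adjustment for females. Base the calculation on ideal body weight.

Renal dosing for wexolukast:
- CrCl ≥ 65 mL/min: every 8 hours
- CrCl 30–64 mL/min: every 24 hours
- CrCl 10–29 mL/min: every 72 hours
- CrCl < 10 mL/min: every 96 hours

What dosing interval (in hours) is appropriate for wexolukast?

CrCl = (140 − 85) × 100.7 / (72 × 0.6) × 0.85 = 5538.5 / 43.20 × 0.85 ≈ 109.0 mL/min
CrCl ≈ 109 mL/min → bracket ≥ 65 mL/min → every 8 hours.

every 8 hours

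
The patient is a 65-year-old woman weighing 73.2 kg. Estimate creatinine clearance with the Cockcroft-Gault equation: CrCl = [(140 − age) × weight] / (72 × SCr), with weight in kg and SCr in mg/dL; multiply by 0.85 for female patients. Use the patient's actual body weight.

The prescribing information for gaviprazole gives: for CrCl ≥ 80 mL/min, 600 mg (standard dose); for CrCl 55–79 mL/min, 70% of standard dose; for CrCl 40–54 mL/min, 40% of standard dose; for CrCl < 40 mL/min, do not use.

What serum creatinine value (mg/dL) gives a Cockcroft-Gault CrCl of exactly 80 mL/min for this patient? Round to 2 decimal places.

0.81 mg/dL

Standard dose requires CrCl ≥ 80 mL/min.
Set (140 − 65) × 73.2 × 0.85 / (72 × SCr) = 80
SCr = (140 − 65) × 73.2 × 0.85 / (72 × 80) = 0.810 mg/dL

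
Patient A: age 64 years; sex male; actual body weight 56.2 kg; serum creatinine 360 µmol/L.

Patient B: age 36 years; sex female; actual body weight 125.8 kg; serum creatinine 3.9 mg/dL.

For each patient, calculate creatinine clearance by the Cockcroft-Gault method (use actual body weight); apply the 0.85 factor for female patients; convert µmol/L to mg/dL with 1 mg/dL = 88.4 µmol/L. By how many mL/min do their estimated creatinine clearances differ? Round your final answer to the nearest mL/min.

Patient A: SCr = 360 / 88.4 = 4.072 mg/dL
Patient A: CrCl = (140 − 64) × 56.2 / (72 × 4.072) = 4271.2 / 293.18 ≈ 14.6 mL/min
Patient B: CrCl = (140 − 36) × 125.8 / (72 × 3.9) × 0.85 = 13083.2 / 280.80 × 0.85 ≈ 39.6 mL/min
|14.6 − 39.6| = 25.0 mL/min

25 mL/min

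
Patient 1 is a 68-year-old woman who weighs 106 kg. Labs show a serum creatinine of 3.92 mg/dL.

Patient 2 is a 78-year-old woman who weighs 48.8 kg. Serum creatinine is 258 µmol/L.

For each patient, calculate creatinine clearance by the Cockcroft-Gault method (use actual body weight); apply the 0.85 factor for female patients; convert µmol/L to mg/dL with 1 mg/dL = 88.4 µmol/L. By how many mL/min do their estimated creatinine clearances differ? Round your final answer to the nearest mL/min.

11 mL/min

Patient 1: CrCl = (140 − 68) × 106 / (72 × 3.92) × 0.85 = 7632.0 / 282.24 × 0.85 ≈ 23.0 mL/min
Patient 2: SCr = 258 / 88.4 = 2.919 mg/dL
Patient 2: CrCl = (140 − 78) × 48.8 / (72 × 2.919) × 0.85 = 3025.6 / 210.17 × 0.85 ≈ 12.2 mL/min
|23.0 − 12.2| = 10.8 mL/min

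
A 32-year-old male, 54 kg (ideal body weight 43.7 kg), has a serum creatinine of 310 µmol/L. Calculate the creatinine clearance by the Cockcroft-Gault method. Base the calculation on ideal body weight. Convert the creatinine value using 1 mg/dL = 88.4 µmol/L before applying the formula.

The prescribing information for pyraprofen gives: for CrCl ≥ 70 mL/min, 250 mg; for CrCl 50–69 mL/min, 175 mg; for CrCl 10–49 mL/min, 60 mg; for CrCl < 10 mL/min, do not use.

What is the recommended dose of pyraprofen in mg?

60 mg

SCr = 310 / 88.4 = 3.507 mg/dL
CrCl = (140 − 32) × 43.7 / (72 × 3.507) = 4719.6 / 252.50 ≈ 18.7 mL/min
CrCl ≈ 19 mL/min → bracket 10–49 mL/min.
Dose for this bracket: 60 mg.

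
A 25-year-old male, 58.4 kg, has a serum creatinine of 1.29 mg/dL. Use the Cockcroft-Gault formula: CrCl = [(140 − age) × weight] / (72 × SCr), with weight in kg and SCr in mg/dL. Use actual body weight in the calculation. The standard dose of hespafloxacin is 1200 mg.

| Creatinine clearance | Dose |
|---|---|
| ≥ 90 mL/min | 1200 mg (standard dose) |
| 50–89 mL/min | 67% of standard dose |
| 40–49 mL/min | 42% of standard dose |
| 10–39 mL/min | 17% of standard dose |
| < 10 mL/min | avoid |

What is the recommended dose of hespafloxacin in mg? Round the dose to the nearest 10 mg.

800 mg

CrCl = (140 − 25) × 58.4 / (72 × 1.29) = 6716.0 / 92.88 ≈ 72.3 mL/min
CrCl ≈ 72 mL/min → bracket 50–89 mL/min.
67% of 1200 mg = 804 mg → 800 mg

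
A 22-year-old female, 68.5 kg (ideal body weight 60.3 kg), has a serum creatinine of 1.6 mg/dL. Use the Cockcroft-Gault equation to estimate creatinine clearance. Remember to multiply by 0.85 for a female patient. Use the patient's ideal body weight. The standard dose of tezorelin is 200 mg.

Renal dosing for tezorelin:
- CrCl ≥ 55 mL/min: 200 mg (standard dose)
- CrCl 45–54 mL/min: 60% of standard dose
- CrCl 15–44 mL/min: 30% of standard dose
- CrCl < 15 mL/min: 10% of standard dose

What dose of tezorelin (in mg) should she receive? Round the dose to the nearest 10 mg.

CrCl = (140 − 22) × 60.3 / (72 × 1.6) × 0.85 = 7115.4 / 115.20 × 0.85 ≈ 52.5 mL/min
CrCl ≈ 53 mL/min → bracket 45–54 mL/min.
60% of 200 mg = 120 mg

120 mg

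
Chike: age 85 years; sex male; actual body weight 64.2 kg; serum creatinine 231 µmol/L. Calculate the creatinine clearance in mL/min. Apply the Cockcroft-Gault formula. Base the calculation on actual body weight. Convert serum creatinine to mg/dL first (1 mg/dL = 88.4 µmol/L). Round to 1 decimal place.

SCr = 231 / 88.4 = 2.613 mg/dL
CrCl = (140 − 85) × 64.2 / (72 × 2.613) = 3531.0 / 188.14 ≈ 18.8 mL/min

18.8 mL/min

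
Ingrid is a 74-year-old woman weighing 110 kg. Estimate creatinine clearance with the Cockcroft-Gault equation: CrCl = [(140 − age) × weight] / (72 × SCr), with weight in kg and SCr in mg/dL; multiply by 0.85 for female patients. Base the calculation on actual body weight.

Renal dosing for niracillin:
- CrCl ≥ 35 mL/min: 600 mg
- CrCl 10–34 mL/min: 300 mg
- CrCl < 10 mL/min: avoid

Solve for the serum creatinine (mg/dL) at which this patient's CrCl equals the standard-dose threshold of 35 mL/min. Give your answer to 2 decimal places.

Standard dose requires CrCl ≥ 35 mL/min.
Set (140 − 74) × 110 × 0.85 / (72 × SCr) = 35
SCr = (140 − 74) × 110 × 0.85 / (72 × 35) = 2.449 mg/dL

2.45 mg/dL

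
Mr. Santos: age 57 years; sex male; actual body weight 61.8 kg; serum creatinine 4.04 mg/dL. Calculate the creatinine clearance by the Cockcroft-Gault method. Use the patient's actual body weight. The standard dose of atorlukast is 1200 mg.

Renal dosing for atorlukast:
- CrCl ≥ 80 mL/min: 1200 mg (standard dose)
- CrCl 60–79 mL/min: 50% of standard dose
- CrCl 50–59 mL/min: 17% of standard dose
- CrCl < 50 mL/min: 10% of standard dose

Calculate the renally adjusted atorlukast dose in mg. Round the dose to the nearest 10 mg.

CrCl = (140 − 57) × 61.8 / (72 × 4.04) = 5129.4 / 290.88 ≈ 17.6 mL/min
CrCl ≈ 18 mL/min → bracket < 50 mL/min.
10% of 1200 mg = 120 mg

120 mg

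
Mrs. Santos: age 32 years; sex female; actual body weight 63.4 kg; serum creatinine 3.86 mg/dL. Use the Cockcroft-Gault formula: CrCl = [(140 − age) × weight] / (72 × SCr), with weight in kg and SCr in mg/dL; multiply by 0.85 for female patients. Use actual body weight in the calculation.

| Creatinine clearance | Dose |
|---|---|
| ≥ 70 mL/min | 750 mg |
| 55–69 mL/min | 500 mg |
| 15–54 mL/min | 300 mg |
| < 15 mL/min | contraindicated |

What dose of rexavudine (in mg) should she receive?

300 mg

CrCl = (140 − 32) × 63.4 / (72 × 3.86) × 0.85 = 6847.2 / 277.92 × 0.85 ≈ 20.9 mL/min
CrCl ≈ 21 mL/min → bracket 15–54 mL/min.
Dose for this bracket: 300 mg.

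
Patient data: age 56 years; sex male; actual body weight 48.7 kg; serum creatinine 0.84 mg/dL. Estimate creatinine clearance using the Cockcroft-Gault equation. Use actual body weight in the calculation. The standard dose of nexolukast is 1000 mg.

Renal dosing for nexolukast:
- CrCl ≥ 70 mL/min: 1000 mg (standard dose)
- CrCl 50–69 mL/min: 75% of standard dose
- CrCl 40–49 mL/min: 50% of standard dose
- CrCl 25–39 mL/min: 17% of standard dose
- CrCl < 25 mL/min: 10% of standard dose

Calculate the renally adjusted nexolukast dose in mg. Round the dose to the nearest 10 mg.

750 mg

CrCl = (140 − 56) × 48.7 / (72 × 0.84) = 4090.8 / 60.48 ≈ 67.6 mL/min
CrCl ≈ 68 mL/min → bracket 50–69 mL/min.
75% of 1000 mg = 750 mg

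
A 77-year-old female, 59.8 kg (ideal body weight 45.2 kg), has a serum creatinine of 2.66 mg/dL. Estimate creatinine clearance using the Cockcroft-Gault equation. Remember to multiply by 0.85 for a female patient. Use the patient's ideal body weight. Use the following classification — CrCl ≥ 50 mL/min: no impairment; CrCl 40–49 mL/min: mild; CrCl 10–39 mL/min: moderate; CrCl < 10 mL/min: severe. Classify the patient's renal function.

CrCl = (140 − 77) × 45.2 / (72 × 2.66) × 0.85 = 2847.6 / 191.52 × 0.85 ≈ 12.6 mL/min
13 mL/min falls in the 'moderate' range.

moderate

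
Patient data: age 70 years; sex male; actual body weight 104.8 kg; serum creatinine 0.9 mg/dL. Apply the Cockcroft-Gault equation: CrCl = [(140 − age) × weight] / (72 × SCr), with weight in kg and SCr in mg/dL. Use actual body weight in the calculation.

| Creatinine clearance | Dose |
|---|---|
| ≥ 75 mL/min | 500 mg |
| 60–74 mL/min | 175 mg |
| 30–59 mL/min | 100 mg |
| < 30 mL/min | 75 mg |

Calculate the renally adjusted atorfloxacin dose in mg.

500 mg

CrCl = (140 − 70) × 104.8 / (72 × 0.9) = 7336.0 / 64.80 ≈ 113.2 mL/min
CrCl ≈ 113 mL/min → bracket ≥ 75 mL/min.
Dose for this bracket: 500 mg.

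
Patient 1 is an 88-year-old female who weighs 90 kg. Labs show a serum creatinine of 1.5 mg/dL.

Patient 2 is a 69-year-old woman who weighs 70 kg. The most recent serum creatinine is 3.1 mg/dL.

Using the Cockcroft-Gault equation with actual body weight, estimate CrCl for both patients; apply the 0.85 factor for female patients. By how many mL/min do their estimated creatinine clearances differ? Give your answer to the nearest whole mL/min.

18 mL/min

Patient 1: CrCl = (140 − 88) × 90 / (72 × 1.5) × 0.85 = 4680.0 / 108.00 × 0.85 ≈ 36.8 mL/min
Patient 2: CrCl = (140 − 69) × 70 / (72 × 3.1) × 0.85 = 4970.0 / 223.20 × 0.85 ≈ 18.9 mL/min
|36.8 − 18.9| = 17.9 mL/min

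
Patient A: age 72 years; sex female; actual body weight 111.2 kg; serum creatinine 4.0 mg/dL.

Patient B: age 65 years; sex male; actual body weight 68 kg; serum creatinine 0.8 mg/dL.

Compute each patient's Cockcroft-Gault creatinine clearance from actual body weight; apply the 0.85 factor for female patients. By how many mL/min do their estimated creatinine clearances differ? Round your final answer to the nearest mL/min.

66 mL/min

Patient A: CrCl = (140 − 72) × 111.2 / (72 × 4) × 0.85 = 7561.6 / 288.00 × 0.85 ≈ 22.3 mL/min
Patient B: CrCl = (140 − 65) × 68 / (72 × 0.8) = 5100.0 / 57.60 ≈ 88.5 mL/min
|22.3 − 88.5| = 66.2 mL/min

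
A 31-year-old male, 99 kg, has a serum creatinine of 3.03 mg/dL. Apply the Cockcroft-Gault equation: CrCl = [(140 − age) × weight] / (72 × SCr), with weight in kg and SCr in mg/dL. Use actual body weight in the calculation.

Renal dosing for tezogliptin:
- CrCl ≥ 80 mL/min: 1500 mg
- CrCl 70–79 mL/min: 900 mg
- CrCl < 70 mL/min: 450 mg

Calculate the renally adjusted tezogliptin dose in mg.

450 mg

CrCl = (140 − 31) × 99 / (72 × 3.03) = 10791.0 / 218.16 ≈ 49.5 mL/min
CrCl ≈ 49 mL/min → bracket < 70 mL/min.
Dose for this bracket: 450 mg.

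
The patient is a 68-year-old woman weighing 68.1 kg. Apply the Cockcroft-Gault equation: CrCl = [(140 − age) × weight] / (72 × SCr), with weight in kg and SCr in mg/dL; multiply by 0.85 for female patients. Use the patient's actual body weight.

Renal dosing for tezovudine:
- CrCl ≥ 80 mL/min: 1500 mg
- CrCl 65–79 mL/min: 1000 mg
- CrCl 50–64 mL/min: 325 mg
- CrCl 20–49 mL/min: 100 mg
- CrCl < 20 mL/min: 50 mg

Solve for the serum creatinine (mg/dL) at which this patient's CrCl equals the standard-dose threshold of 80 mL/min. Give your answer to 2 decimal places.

0.72 mg/dL

Standard dose requires CrCl ≥ 80 mL/min.
Set (140 − 68) × 68.1 × 0.85 / (72 × SCr) = 80
SCr = (140 − 68) × 68.1 × 0.85 / (72 × 80) = 0.724 mg/dL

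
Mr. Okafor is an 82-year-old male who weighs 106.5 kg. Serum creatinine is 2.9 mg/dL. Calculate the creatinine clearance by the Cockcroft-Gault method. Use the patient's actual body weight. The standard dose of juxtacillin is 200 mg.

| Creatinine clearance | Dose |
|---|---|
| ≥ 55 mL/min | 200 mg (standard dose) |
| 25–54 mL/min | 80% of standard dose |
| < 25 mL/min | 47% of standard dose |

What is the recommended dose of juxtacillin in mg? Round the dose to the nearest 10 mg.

160 mg

CrCl = (140 − 82) × 106.5 / (72 × 2.9) = 6177.0 / 208.80 ≈ 29.6 mL/min
CrCl ≈ 30 mL/min → bracket 25–54 mL/min.
80% of 200 mg = 160 mg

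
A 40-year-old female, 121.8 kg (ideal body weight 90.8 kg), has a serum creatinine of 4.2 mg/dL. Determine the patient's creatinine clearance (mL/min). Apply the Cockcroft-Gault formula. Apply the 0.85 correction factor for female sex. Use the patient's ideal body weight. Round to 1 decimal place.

CrCl = (140 − 40) × 90.8 / (72 × 4.2) × 0.85 = 9080.0 / 302.40 × 0.85 ≈ 25.5 mL/min

25.5 mL/min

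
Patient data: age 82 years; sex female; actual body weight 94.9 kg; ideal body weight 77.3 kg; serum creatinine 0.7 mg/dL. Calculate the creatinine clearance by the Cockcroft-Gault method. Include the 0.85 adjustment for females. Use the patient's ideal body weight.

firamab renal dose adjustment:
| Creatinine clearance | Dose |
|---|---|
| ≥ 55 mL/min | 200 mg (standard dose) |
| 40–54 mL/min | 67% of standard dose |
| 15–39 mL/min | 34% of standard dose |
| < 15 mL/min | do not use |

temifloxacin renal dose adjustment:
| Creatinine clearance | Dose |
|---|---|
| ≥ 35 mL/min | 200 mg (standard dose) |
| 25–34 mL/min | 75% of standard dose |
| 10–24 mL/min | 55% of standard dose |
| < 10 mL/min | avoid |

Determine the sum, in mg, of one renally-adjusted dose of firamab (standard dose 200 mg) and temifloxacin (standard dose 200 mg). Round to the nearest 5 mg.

400 mg

CrCl = (140 − 82) × 77.3 / (72 × 0.7) × 0.85 = 4483.4 / 50.40 × 0.85 ≈ 75.6 mL/min
CrCl ≈ 76 mL/min.
firamab: ≥ 55 mL/min → 100% of 200 mg = 200 mg.
temifloxacin: ≥ 35 mL/min → 100% of 200 mg = 200 mg.
Total = 200 + 200 = 400 mg.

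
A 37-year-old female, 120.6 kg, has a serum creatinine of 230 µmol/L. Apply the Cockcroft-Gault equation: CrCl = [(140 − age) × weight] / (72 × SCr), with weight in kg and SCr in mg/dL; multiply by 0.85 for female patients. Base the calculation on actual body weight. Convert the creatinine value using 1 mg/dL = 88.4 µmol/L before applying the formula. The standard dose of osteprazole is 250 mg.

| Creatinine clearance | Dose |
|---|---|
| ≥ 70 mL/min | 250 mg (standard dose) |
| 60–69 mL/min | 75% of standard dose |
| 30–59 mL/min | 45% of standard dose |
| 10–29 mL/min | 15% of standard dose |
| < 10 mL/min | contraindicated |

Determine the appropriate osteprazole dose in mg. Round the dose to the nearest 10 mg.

SCr = 230 / 88.4 = 2.602 mg/dL
CrCl = (140 − 37) × 120.6 / (72 × 2.602) × 0.85 = 12421.8 / 187.34 × 0.85 ≈ 56.4 mL/min
CrCl ≈ 56 mL/min → bracket 30–59 mL/min.
45% of 250 mg = 112.5 mg → 110 mg

110 mg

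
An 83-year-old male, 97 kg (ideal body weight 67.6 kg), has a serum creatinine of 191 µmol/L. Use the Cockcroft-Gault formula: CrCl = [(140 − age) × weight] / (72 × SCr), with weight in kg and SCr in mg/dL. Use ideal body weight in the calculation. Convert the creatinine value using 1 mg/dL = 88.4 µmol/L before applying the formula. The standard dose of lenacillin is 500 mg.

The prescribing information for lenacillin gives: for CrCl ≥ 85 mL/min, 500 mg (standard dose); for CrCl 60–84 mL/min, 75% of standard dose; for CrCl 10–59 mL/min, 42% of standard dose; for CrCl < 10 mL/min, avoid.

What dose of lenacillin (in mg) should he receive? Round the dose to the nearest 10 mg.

SCr = 191 / 88.4 = 2.161 mg/dL
CrCl = (140 − 83) × 67.6 / (72 × 2.161) = 3853.2 / 155.59 ≈ 24.8 mL/min
CrCl ≈ 25 mL/min → bracket 10–59 mL/min.
42% of 500 mg = 210 mg

210 mg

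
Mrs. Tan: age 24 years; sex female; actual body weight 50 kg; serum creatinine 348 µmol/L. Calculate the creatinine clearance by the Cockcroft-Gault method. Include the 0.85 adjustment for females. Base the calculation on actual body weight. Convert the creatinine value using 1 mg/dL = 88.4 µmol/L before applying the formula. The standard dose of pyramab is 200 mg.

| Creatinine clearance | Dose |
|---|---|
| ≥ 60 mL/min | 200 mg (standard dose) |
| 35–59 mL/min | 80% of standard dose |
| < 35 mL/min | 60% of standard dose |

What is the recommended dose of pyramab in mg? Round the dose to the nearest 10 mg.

120 mg

SCr = 348 / 88.4 = 3.937 mg/dL
CrCl = (140 − 24) × 50 / (72 × 3.937) × 0.85 = 5800.0 / 283.46 × 0.85 ≈ 17.4 mL/min
CrCl ≈ 17 mL/min → bracket < 35 mL/min.
60% of 200 mg = 120 mg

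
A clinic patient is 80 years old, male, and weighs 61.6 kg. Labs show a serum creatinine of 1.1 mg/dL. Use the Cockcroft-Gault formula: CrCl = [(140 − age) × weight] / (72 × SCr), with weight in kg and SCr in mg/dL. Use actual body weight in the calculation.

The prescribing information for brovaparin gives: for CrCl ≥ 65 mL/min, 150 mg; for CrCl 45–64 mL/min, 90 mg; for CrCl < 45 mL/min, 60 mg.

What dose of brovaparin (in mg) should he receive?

90 mg

CrCl = (140 − 80) × 61.6 / (72 × 1.1) = 3696.0 / 79.20 ≈ 46.7 mL/min
CrCl ≈ 47 mL/min → bracket 45–64 mL/min.
Dose for this bracket: 90 mg.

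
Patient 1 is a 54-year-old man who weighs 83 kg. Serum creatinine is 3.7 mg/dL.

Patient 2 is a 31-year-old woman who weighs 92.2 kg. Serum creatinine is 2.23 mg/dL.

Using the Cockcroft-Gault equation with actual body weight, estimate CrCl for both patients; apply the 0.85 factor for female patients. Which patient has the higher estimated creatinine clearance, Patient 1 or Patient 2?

Patient 1: CrCl = (140 − 54) × 83 / (72 × 3.7) = 7138.0 / 266.40 ≈ 26.8 mL/min
Patient 2: CrCl = (140 − 31) × 92.2 / (72 × 2.23) × 0.85 = 10049.8 / 160.56 × 0.85 ≈ 53.2 mL/min
26.8 vs 53.2 mL/min → Patient 2 is higher.

Patient 2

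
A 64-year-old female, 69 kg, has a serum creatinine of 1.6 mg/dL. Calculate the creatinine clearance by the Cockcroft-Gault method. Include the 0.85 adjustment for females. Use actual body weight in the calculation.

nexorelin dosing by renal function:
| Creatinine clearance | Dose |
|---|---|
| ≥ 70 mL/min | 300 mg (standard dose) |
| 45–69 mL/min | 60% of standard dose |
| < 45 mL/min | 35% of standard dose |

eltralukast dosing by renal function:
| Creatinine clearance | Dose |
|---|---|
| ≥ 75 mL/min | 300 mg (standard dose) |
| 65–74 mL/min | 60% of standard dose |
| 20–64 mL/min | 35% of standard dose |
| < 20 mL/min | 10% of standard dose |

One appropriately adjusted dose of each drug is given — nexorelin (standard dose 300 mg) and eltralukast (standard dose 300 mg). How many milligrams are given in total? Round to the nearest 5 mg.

210 mg

CrCl = (140 − 64) × 69 / (72 × 1.6) × 0.85 = 5244.0 / 115.20 × 0.85 ≈ 38.7 mL/min
CrCl ≈ 39 mL/min.
nexorelin: < 45 mL/min → 35% of 300 mg = 105 mg.
eltralukast: 20–64 mL/min → 35% of 300 mg = 105 mg.
Total = 105 + 105 = 210 mg.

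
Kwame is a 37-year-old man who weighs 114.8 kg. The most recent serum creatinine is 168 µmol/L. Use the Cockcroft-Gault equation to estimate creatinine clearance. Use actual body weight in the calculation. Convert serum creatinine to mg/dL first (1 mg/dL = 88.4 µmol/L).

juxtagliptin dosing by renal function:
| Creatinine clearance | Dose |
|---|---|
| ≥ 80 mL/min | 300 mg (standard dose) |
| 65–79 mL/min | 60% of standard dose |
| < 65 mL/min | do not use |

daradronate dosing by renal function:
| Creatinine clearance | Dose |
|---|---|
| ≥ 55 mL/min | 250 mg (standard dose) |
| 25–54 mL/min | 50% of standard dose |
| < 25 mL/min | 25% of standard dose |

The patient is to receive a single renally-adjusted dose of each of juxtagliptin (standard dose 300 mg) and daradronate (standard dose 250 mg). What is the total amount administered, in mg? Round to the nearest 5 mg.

SCr = 168 / 88.4 = 1.9 mg/dL
CrCl = (140 − 37) × 114.8 / (72 × 1.9) = 11824.4 / 136.80 ≈ 86.4 mL/min
CrCl ≈ 86 mL/min.
juxtagliptin: ≥ 80 mL/min → 100% of 300 mg = 300 mg.
daradronate: ≥ 55 mL/min → 100% of 250 mg = 250 mg.
Total = 300 + 250 = 550 mg.

550 mg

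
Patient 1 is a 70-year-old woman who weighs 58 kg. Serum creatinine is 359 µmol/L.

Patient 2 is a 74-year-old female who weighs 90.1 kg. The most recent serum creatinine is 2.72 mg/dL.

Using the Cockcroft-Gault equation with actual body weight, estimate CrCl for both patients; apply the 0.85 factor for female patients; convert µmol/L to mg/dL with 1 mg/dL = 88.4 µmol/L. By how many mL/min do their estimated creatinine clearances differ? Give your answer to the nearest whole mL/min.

14 mL/min

Patient 1: SCr = 359 / 88.4 = 4.061 mg/dL
Patient 1: CrCl = (140 − 70) × 58 / (72 × 4.061) × 0.85 = 4060.0 / 292.39 × 0.85 ≈ 11.8 mL/min
Patient 2: CrCl = (140 − 74) × 90.1 / (72 × 2.72) × 0.85 = 5946.6 / 195.84 × 0.85 ≈ 25.8 mL/min
|11.8 − 25.8| = 14.0 mL/min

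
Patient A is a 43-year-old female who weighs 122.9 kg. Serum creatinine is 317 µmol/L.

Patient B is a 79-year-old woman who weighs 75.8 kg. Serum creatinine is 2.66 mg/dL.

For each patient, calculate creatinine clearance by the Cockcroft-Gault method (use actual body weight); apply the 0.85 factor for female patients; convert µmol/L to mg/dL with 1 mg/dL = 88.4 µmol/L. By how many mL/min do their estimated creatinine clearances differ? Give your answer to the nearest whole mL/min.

Patient A: SCr = 317 / 88.4 = 3.586 mg/dL
Patient A: CrCl = (140 − 43) × 122.9 / (72 × 3.586) × 0.85 = 11921.3 / 258.19 × 0.85 ≈ 39.2 mL/min
Patient B: CrCl = (140 − 79) × 75.8 / (72 × 2.66) × 0.85 = 4623.8 / 191.52 × 0.85 ≈ 20.5 mL/min
|39.2 − 20.5| = 18.7 mL/min

19 mL/min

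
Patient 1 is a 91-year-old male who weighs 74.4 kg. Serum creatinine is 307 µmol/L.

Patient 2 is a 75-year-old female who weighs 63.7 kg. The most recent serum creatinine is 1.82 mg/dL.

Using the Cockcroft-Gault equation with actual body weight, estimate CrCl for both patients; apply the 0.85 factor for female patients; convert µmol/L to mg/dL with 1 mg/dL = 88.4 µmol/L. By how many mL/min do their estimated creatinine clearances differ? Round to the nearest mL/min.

12 mL/min

Patient 1: SCr = 307 / 88.4 = 3.473 mg/dL
Patient 1: CrCl = (140 − 91) × 74.4 / (72 × 3.473) = 3645.6 / 250.06 ≈ 14.6 mL/min
Patient 2: CrCl = (140 − 75) × 63.7 / (72 × 1.82) × 0.85 = 4140.5 / 131.04 × 0.85 ≈ 26.9 mL/min
|14.6 − 26.9| = 12.3 mL/min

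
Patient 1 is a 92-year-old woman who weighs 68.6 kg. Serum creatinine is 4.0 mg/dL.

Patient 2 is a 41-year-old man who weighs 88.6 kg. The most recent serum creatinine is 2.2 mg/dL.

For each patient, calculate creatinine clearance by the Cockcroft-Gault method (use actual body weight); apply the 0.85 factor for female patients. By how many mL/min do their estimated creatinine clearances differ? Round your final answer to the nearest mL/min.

Patient 1: CrCl = (140 − 92) × 68.6 / (72 × 4) × 0.85 = 3292.8 / 288.00 × 0.85 ≈ 9.7 mL/min
Patient 2: CrCl = (140 − 41) × 88.6 / (72 × 2.2) = 8771.4 / 158.40 ≈ 55.4 mL/min
|9.7 − 55.4| = 45.7 mL/min

46 mL/min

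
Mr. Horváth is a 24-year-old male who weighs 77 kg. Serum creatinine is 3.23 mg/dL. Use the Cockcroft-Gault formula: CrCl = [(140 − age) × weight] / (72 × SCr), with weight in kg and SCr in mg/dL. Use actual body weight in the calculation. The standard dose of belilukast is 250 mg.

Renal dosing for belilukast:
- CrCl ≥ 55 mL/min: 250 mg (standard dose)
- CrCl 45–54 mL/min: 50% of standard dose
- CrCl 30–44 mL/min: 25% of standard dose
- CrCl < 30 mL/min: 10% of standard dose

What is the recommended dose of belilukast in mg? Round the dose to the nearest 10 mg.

60 mg

CrCl = (140 − 24) × 77 / (72 × 3.23) = 8932.0 / 232.56 ≈ 38.4 mL/min
CrCl ≈ 38 mL/min → bracket 30–44 mL/min.
25% of 250 mg = 62.5 mg → 60 mg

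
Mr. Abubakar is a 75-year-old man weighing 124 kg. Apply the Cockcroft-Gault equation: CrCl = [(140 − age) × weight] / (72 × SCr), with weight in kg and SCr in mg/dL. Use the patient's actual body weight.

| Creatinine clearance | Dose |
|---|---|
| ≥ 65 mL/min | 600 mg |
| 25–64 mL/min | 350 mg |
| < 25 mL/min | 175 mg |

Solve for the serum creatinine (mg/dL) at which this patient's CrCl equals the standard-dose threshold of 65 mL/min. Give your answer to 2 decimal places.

1.72 mg/dL

Standard dose requires CrCl ≥ 65 mL/min.
Set (140 − 75) × 124 / (72 × SCr) = 65
SCr = (140 − 75) × 124 / (72 × 65) = 1.722 mg/dL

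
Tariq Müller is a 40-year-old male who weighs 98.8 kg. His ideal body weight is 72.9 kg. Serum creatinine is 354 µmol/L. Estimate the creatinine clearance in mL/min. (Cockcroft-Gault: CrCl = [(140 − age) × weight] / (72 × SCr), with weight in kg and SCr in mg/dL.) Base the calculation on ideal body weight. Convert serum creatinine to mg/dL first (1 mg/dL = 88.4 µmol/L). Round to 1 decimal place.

25.3 mL/min

SCr = 354 / 88.4 = 4.005 mg/dL
CrCl = (140 − 40) × 72.9 / (72 × 4.005) = 7290.0 / 288.36 ≈ 25.3 mL/min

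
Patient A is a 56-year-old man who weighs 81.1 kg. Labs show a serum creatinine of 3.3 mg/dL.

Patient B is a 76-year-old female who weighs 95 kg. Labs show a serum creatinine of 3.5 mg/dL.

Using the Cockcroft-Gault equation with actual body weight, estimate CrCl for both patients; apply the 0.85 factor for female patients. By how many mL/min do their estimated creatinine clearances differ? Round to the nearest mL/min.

8 mL/min

Patient A: CrCl = (140 − 56) × 81.1 / (72 × 3.3) = 6812.4 / 237.60 ≈ 28.7 mL/min
Patient B: CrCl = (140 − 76) × 95 / (72 × 3.5) × 0.85 = 6080.0 / 252.00 × 0.85 ≈ 20.5 mL/min
|28.7 − 20.5| = 8.2 mL/min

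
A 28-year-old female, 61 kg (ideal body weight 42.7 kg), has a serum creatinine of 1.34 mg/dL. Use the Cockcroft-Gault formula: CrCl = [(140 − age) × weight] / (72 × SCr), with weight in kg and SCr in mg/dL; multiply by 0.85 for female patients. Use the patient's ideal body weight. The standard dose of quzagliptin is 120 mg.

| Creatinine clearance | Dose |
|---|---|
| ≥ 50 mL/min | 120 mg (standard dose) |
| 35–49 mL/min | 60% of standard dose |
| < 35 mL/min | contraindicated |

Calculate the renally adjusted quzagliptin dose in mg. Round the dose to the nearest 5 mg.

CrCl = (140 − 28) × 42.7 / (72 × 1.34) × 0.85 = 4782.4 / 96.48 × 0.85 ≈ 42.1 mL/min
CrCl ≈ 42 mL/min → bracket 35–49 mL/min.
60% of 120 mg = 72 mg → 70 mg

70 mg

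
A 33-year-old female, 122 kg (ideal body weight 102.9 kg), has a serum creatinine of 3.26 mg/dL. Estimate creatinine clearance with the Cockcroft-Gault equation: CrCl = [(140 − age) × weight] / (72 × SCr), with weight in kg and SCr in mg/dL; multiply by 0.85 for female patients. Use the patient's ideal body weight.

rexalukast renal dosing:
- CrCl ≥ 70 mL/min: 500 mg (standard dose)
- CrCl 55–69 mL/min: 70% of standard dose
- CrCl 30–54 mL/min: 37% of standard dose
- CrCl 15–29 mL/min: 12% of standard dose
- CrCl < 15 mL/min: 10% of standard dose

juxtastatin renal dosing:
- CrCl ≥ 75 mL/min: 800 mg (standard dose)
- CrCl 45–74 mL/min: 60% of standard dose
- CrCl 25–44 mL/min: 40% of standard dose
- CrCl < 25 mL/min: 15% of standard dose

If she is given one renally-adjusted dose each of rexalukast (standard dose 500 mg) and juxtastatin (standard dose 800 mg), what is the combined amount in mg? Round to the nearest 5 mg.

CrCl = (140 − 33) × 102.9 / (72 × 3.26) × 0.85 = 11010.3 / 234.72 × 0.85 ≈ 39.9 mL/min
CrCl ≈ 40 mL/min.
rexalukast: 30–54 mL/min → 37% of 500 mg = 185 mg.
juxtastatin: 25–44 mL/min → 40% of 800 mg = 320 mg.
Total = 185 + 320 = 505 mg.

505 mg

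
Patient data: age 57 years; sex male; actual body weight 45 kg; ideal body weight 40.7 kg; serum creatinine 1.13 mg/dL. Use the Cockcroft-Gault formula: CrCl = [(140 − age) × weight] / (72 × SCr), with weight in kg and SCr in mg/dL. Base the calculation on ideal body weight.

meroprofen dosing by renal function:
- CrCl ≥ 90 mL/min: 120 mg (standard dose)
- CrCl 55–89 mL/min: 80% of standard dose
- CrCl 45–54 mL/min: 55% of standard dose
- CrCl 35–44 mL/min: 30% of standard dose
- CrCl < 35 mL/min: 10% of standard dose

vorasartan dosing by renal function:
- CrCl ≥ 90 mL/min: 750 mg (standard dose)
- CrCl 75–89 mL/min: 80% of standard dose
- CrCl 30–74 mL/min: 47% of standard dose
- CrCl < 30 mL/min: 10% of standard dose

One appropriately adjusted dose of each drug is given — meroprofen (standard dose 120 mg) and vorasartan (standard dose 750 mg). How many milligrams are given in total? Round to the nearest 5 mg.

CrCl = (140 − 57) × 40.7 / (72 × 1.13) = 3378.1 / 81.36 ≈ 41.5 mL/min
CrCl ≈ 42 mL/min.
meroprofen: 35–44 mL/min → 30% of 120 mg = 36 mg.
vorasartan: 30–74 mL/min → 47% of 750 mg = 352.5 mg.
Total = 36 + 352.5 = 388.5 mg.

390 mg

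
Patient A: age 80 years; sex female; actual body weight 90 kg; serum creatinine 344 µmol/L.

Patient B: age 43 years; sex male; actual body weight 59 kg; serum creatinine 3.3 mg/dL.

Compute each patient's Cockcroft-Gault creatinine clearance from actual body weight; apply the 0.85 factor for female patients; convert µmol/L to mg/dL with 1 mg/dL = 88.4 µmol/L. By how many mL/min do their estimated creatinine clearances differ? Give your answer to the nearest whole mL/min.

8 mL/min

Patient A: SCr = 344 / 88.4 = 3.891 mg/dL
Patient A: CrCl = (140 − 80) × 90 / (72 × 3.891) × 0.85 = 5400.0 / 280.15 × 0.85 ≈ 16.4 mL/min
Patient B: CrCl = (140 − 43) × 59 / (72 × 3.3) = 5723.0 / 237.60 ≈ 24.1 mL/min
|16.4 − 24.1| = 7.7 mL/min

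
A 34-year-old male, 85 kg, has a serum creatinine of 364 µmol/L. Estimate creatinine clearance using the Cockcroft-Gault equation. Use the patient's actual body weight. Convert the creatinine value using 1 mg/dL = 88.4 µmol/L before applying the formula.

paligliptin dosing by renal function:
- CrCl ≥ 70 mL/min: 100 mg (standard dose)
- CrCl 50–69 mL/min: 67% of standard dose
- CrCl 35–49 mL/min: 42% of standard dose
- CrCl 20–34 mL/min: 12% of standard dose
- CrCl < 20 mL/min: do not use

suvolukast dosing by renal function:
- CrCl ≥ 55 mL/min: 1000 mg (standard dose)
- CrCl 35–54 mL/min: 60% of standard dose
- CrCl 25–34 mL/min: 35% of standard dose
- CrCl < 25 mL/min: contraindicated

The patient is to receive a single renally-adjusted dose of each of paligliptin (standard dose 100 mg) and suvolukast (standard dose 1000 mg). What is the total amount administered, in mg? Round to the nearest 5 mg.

SCr = 364 / 88.4 = 4.118 mg/dL
CrCl = (140 − 34) × 85 / (72 × 4.118) = 9010.0 / 296.50 ≈ 30.4 mL/min
CrCl ≈ 30 mL/min.
paligliptin: 20–34 mL/min → 12% of 100 mg = 12 mg.
suvolukast: 25–34 mL/min → 35% of 1000 mg = 350 mg.
Total = 12 + 350 = 362 mg.

360 mg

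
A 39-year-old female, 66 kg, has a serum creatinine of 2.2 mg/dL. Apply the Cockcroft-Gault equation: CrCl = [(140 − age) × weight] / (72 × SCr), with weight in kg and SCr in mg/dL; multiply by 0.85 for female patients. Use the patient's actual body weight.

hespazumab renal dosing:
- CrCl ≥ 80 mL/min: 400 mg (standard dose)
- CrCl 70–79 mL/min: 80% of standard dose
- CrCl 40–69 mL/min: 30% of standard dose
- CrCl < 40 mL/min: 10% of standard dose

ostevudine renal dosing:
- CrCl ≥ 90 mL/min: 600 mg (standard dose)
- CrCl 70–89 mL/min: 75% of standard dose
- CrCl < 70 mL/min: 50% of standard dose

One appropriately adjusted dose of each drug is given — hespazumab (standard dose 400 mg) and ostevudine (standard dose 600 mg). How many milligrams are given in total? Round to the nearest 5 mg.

340 mg

CrCl = (140 − 39) × 66 / (72 × 2.2) × 0.85 = 6666.0 / 158.40 × 0.85 ≈ 35.8 mL/min
CrCl ≈ 36 mL/min.
hespazumab: < 40 mL/min → 10% of 400 mg = 40 mg.
ostevudine: < 70 mL/min → 50% of 600 mg = 300 mg.
Total = 40 + 300 = 340 mg.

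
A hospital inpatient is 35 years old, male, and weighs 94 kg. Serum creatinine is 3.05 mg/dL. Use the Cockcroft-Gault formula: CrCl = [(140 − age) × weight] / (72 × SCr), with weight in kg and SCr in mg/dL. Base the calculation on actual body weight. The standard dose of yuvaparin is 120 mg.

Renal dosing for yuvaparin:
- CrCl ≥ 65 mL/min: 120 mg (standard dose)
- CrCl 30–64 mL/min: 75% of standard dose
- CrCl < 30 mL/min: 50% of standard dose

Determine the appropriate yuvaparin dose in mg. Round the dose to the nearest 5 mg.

CrCl = (140 − 35) × 94 / (72 × 3.05) = 9870.0 / 219.60 ≈ 44.9 mL/min
CrCl ≈ 45 mL/min → bracket 30–64 mL/min.
75% of 120 mg = 90 mg

90 mg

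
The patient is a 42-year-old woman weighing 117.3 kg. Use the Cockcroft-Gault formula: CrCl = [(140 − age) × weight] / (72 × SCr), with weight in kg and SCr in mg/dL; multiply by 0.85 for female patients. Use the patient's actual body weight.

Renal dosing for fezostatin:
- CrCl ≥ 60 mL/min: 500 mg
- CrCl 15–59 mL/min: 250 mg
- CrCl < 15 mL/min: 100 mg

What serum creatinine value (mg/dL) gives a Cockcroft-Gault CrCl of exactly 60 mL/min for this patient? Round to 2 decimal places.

2.26 mg/dL

Standard dose requires CrCl ≥ 60 mL/min.
Set (140 − 42) × 117.3 × 0.85 / (72 × SCr) = 60
SCr = (140 − 42) × 117.3 × 0.85 / (72 × 60) = 2.262 mg/dL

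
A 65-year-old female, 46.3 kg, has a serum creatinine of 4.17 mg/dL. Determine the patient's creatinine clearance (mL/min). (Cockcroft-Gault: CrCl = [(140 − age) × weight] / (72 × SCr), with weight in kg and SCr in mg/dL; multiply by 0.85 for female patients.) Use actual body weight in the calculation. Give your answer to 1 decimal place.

9.8 mL/min

CrCl = (140 − 65) × 46.3 / (72 × 4.17) × 0.85 = 3472.5 / 300.24 × 0.85 ≈ 9.8 mL/min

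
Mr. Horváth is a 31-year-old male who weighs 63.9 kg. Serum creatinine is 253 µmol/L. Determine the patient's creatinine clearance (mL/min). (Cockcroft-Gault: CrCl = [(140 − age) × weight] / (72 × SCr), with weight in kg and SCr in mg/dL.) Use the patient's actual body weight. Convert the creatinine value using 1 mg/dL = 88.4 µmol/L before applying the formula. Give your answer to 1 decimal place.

33.8 mL/min

SCr = 253 / 88.4 = 2.862 mg/dL
CrCl = (140 − 31) × 63.9 / (72 × 2.862) = 6965.1 / 206.06 ≈ 33.8 mL/min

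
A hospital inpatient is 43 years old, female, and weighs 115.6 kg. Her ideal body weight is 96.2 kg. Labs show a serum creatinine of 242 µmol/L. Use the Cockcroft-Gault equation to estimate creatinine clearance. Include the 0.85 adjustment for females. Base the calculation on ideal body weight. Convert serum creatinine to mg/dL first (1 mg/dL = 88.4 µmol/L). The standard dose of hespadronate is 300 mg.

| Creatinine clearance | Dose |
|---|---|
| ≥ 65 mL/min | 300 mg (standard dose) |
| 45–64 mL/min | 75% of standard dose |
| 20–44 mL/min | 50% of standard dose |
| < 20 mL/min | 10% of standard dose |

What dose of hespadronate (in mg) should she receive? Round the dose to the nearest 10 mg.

SCr = 242 / 88.4 = 2.738 mg/dL
CrCl = (140 − 43) × 96.2 / (72 × 2.738) × 0.85 = 9331.4 / 197.14 × 0.85 ≈ 40.2 mL/min
CrCl ≈ 40 mL/min → bracket 20–44 mL/min.
50% of 300 mg = 150 mg

150 mg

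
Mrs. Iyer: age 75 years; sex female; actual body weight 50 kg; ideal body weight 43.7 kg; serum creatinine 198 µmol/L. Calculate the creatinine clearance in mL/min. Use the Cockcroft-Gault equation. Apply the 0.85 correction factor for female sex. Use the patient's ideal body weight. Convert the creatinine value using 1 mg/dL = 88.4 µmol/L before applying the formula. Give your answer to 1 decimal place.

15.0 mL/min

SCr = 198 / 88.4 = 2.24 mg/dL
CrCl = (140 − 75) × 43.7 / (72 × 2.24) × 0.85 = 2840.5 / 161.28 × 0.85 ≈ 15.0 mL/min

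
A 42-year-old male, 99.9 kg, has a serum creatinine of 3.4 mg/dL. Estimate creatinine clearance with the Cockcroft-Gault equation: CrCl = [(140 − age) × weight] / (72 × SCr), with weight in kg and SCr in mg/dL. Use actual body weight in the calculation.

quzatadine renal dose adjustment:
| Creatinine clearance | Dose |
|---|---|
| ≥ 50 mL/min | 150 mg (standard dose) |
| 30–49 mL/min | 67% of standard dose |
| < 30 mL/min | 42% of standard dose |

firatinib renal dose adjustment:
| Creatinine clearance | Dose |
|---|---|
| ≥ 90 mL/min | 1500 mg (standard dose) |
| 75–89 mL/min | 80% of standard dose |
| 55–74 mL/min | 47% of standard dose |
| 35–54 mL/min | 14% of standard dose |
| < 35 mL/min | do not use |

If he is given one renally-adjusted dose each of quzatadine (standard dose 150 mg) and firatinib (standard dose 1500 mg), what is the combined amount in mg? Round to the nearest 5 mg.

CrCl = (140 − 42) × 99.9 / (72 × 3.4) = 9790.2 / 244.80 ≈ 40.0 mL/min
CrCl ≈ 40 mL/min.
quzatadine: 30–49 mL/min → 67% of 150 mg = 100.5 mg.
firatinib: 35–54 mL/min → 14% of 1500 mg = 210 mg.
Total = 100.5 + 210 = 310.5 mg.

310 mg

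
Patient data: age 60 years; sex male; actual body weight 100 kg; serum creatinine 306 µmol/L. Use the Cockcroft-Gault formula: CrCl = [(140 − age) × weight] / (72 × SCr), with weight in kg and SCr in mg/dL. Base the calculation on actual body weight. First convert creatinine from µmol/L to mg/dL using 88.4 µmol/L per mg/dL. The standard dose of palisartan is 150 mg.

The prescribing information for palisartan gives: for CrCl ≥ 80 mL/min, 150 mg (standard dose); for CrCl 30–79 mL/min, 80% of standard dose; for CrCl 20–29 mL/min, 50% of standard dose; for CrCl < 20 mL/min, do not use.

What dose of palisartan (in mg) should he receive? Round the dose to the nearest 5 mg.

SCr = 306 / 88.4 = 3.462 mg/dL
CrCl = (140 − 60) × 100 / (72 × 3.462) = 8000.0 / 249.26 ≈ 32.1 mL/min
CrCl ≈ 32 mL/min → bracket 30–79 mL/min.
80% of 150 mg = 120 mg

120 mg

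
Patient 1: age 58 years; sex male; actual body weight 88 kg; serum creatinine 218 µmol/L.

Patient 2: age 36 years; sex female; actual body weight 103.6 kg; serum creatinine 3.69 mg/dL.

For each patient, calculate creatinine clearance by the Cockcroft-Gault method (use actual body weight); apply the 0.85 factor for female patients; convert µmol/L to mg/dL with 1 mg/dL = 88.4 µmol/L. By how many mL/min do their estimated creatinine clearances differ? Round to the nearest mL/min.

Patient 1: SCr = 218 / 88.4 = 2.466 mg/dL
Patient 1: CrCl = (140 − 58) × 88 / (72 × 2.466) = 7216.0 / 177.55 ≈ 40.6 mL/min
Patient 2: CrCl = (140 − 36) × 103.6 / (72 × 3.69) × 0.85 = 10774.4 / 265.68 × 0.85 ≈ 34.5 mL/min
|40.6 − 34.5| = 6.1 mL/min

6 mL/min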